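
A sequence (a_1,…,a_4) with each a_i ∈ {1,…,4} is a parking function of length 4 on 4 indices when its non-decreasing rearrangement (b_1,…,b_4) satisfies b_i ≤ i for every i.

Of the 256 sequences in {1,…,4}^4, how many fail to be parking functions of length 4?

131

#PF = (5−4)·5^(4−1) = 1 · 125 = 125
One tuple (4,1,4,4) → sorted (1,4,4,4): b_2=4>2, not a PF.
Total 256; non-PF = 256−125 = 131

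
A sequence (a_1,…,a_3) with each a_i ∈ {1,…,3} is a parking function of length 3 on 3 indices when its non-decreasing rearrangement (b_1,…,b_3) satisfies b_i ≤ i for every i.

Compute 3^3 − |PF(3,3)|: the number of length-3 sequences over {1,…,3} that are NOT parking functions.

Count = (4−3)·4^(3−1) = 1×16 = 16 (Pollak)
One tuple (3,2,3) → sorted (2,3,3): b_1=2>1, not a PF.
3^3 − 16 = 27 − 16 = 11

11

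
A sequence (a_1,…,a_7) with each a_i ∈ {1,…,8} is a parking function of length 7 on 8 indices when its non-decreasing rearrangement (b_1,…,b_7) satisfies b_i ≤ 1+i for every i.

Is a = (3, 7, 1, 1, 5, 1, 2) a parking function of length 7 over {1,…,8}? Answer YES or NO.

YES

Order a: b = (1, 1, 1, 2, 3, 5, 7).
  b_1=1 ≤ 2
  b_2=1 ≤ 3
  b_3=1 ≤ 4
  b_4=2 ≤ 5
  b_5=3 ≤ 6
  b_6=5 ≤ 7
  b_7=7 ≤ 8
All bounds hold ⇒ YES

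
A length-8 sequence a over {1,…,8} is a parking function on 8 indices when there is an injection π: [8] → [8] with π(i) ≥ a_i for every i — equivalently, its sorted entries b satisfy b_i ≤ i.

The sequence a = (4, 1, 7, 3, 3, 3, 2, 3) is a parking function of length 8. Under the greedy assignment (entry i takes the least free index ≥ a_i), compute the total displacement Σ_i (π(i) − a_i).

Σπ = 8·9/2 = 36 (π permutes [8]); Σa = 4+1+7+3+3+3+2+3 = 26; disp = 36−26 = 10.

10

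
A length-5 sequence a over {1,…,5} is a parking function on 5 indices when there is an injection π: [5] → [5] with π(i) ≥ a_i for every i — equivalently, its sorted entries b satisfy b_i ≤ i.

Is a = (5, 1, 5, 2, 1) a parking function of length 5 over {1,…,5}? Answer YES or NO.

Order a: b = (1, 1, 2, 5, 5).
  b_1=1 ≤ 1
  b_2=1 ≤ 2
  b_3=2 ≤ 3
  b_4=5 > 4
  fails at i=4 ⇒ NO

NO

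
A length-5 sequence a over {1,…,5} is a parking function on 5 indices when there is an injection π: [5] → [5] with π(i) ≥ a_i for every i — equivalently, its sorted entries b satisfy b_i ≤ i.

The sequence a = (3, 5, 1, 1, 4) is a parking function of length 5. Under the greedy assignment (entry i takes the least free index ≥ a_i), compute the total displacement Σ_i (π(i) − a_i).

Σπ(i) = 1+…+5 = 15; Σa = 3+5+1+1+4 = 14; disp = 15−14 = 1.

1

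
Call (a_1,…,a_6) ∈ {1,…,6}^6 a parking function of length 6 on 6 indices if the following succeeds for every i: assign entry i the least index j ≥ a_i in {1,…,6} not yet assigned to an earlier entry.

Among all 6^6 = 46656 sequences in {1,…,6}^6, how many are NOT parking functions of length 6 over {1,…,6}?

Count = (7−6)·7^(6−1) = 1 · 16807 = 16807 [KW]
Example (3,6,6,6,6,5) → sorted (3,5,6,6,6,6): b_1=3>1, not a PF.
So 46656 − 16807 = 29849 fail.

29849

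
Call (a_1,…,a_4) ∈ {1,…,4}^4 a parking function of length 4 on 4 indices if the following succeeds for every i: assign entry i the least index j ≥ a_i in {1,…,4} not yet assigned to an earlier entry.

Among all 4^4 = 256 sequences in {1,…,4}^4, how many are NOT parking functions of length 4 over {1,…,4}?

|PF| = (4−4+1)·(4+1)^(4−1) = 1 · 125 = 125 [KW]
Check (3,3,4,2) → sorted (2,3,3,4): b_1=2>1, not a PF.
4^4 − 125 = 256 − 125 = 131

131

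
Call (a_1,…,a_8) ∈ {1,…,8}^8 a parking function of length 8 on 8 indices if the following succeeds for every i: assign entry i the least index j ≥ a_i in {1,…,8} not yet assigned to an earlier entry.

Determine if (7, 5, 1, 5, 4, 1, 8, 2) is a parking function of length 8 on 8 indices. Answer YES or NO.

YES

Sorted: b = (1, 1, 2, 4, 5, 5, 7, 8).
  b_1=1 ≤ 1
  b_2=1 ≤ 2
  b_3=2 ≤ 3
  b_4=4 ≤ 4
  b_5=5 ≤ 5
  b_6=5 ≤ 6
  b_7=7 ≤ 7
  b_8=8 ≤ 8
All bounds hold ⇒ YES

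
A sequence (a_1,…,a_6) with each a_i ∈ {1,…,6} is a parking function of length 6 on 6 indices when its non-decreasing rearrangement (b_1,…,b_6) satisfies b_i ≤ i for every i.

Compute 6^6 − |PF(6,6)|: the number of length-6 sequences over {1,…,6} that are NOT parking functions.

|PF(6,6)| = 1·7^5 = 1×16807 = 16807 (Pollak)
Example (6,6,1,6,5,5) → sorted (1,5,5,6,6,6): b_2=5>2, not a PF.
Total 46656; non-PF = 46656−16807 = 29849

29849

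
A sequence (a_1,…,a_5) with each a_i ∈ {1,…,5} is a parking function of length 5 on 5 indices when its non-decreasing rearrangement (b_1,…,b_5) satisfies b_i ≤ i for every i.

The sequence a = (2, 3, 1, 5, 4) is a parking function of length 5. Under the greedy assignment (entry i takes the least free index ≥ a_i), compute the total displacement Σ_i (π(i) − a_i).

Σπ = 5·6/2 = 15 (π permutes [5]); Σa = 2+3+1+5+4 = 15; disp = 15−15 = 0.

0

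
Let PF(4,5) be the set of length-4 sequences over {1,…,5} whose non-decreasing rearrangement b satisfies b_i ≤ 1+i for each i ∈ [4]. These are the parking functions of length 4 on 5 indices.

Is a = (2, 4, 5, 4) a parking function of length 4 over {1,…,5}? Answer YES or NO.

NO

Rearranged: b = (2, 4, 4, 5).
  b_1=2 ≤ 2
  b_2=4 > 3
  fails at i=2 ⇒ NO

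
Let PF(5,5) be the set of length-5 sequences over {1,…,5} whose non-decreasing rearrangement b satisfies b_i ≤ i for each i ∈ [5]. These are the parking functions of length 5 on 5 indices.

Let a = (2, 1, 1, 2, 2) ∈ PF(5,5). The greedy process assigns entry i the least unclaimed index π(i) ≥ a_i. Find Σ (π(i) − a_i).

7

Σπ = 15 ({1..5} each once); Σa = 2+1+1+2+2 = 8; disp = 15−8 = 7.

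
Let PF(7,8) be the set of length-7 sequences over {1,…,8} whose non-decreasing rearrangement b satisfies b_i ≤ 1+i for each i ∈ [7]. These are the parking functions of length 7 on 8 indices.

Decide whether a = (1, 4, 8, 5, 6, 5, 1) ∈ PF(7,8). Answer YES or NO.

Order a: b = (1, 1, 4, 5, 5, 6, 8).
  b_1=1 ≤ 2
  b_2=1 ≤ 3
  b_3=4 ≤ 4
  b_4=5 ≤ 5
  b_5=5 ≤ 6
  b_6=6 ≤ 7
  b_7=8 ≤ 8
All bounds hold ⇒ YES

YES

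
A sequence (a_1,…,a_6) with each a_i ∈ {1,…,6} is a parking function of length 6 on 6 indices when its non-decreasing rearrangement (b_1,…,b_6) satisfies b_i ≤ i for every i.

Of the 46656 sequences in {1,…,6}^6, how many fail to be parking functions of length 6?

|PF(6,6)| = (6−6+1)·(6+1)^(6−1) = 1·16807 = 16807
Example (4,4,4,4,2,2) → sorted (2,2,4,4,4,4): b_1=2>1, not a PF.
6^6 − 16807 = 46656 − 16807 = 29849

29849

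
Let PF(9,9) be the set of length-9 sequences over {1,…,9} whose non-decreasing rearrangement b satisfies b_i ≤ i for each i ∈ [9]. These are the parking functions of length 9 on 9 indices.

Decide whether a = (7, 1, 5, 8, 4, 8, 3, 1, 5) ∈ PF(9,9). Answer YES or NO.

Order a: b = (1, 1, 3, 4, 5, 5, 7, 8, 8).
  b_1=1 ≤ 1
  b_2=1 ≤ 2
  b_3=3 ≤ 3
  b_4=4 ≤ 4
  b_5=5 ≤ 5
  b_6=5 ≤ 6
  b_7=7 ≤ 7
  b_8=8 ≤ 8
  b_9=8 ≤ 9
All bounds hold ⇒ YES

YES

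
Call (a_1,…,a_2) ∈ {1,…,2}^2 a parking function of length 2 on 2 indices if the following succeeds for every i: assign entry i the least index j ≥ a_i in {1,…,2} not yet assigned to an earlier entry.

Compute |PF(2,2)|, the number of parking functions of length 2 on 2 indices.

3

|PF(2,2)| = (2+1−2)·(2+1)^{2−1} = 1 · 3 = 3 (Konheim–Weiss)
One tuple (1,1) → sorted (1,1): b_i ≤ i ∀i, a PF.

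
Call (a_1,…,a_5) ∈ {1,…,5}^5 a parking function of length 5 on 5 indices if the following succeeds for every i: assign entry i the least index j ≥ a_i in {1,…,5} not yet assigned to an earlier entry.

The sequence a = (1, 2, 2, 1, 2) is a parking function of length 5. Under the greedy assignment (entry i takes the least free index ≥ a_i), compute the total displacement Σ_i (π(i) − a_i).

7

Σπ = 5·6/2 = 15 (π permutes [5]); Σa = 1+2+2+1+2 = 8; disp = 15−8 = 7.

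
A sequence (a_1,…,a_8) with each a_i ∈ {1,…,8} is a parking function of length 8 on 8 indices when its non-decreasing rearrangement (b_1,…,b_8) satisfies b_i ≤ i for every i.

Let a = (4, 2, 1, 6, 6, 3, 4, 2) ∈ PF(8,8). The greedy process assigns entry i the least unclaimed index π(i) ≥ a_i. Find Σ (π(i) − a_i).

Σπ = 8·9/2 = 36 (π permutes [8]); Σa = 4+2+1+6+6+3+4+2 = 28; disp = 36−28 = 8.

8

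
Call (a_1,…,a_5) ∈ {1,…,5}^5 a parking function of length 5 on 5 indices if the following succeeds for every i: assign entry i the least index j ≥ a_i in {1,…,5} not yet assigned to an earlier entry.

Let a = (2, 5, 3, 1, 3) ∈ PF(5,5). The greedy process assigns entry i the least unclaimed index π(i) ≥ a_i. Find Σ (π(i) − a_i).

1

Σπ = 5·6/2 = 15 (π permutes [5]); Σa = 2+5+3+1+3 = 14; disp = 15−14 = 1.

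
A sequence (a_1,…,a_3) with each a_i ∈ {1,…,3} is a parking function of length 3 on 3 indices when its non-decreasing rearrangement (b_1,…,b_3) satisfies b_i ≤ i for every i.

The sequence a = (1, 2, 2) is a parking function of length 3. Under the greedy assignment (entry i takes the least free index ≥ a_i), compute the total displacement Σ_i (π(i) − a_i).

Σπ(i) = 1+…+3 = 6; Σa = 1+2+2 = 5; disp = 6−5 = 1.

1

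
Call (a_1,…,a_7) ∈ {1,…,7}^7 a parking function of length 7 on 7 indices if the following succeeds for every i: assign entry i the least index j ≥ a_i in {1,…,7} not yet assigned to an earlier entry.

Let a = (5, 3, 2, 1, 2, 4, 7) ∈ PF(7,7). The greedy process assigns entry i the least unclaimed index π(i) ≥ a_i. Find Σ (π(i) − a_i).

4

Σπ = 28 ({1..7} each once); Σa = 5+3+2+1+2+4+7 = 24; disp = 28−24 = 4.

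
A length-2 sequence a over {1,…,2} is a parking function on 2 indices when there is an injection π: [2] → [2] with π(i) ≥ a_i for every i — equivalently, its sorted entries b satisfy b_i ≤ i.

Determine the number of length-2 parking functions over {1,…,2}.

3

Count = (3−2)·3^(2−1) = 1×3 = 3
Example (2,1) → sorted (1,2): b_i ≤ i ∀i, a PF.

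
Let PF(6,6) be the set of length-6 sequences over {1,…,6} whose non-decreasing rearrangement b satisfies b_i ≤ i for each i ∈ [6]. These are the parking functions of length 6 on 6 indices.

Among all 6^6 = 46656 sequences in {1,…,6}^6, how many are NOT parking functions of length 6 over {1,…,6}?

29849

Count = (7−6)·7^(6−1) = 1×16807 = 16807 (Pollak)
Example (6,1,5,5,1,5) → sorted (1,1,5,5,5,6): b_3=5>3, not a PF.
Total 46656; non-PF = 46656−16807 = 29849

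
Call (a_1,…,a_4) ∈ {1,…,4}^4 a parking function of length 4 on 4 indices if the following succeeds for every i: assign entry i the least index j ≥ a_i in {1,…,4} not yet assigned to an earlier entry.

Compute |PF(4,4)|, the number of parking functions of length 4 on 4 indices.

125

#PF = 1·5^3 = 1×125 = 125 (Konheim–Weiss)
One tuple (1,3,1,2) → sorted (1,1,2,3): b_i ≤ i ∀i, a PF.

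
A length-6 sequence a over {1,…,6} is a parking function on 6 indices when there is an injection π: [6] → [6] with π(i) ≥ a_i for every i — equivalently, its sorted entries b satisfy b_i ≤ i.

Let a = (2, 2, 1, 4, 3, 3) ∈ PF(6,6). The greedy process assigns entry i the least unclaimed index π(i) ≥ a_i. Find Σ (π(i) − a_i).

Σπ = 21 ({1..6} each once); Σa = 2+2+1+4+3+3 = 15; disp = 21−15 = 6.

6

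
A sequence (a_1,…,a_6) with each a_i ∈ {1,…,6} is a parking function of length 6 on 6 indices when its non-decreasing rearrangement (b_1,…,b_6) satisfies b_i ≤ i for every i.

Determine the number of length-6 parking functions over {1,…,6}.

#PF = (6+1−6)·(6+1)^{6−1} = 1×16807 = 16807 (Pollak)
Check (2,1,1,5,6,3) → sorted (1,1,2,3,5,6): b_i ≤ i ∀i, a PF.

16807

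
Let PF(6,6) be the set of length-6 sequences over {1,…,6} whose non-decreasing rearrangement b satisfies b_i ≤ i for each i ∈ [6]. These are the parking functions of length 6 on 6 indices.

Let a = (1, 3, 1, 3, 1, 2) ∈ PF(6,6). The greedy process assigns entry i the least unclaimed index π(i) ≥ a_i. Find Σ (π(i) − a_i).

10

Σπ(i) = 1+…+6 = 21; Σa = 1+3+1+3+1+2 = 11; disp = 21−11 = 10.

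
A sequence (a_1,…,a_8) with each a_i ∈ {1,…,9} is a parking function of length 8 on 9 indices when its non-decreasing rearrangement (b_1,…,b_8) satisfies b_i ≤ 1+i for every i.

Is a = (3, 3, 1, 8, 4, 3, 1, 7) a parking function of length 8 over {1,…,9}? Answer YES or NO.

Order a: b = (1, 1, 3, 3, 3, 4, 7, 8).
  b_1=1 ≤ 2
  b_2=1 ≤ 3
  b_3=3 ≤ 4
  b_4=3 ≤ 5
  b_5=3 ≤ 6
  b_6=4 ≤ 7
  b_7=7 ≤ 8
  b_8=8 ≤ 9
All bounds hold ⇒ YES

YES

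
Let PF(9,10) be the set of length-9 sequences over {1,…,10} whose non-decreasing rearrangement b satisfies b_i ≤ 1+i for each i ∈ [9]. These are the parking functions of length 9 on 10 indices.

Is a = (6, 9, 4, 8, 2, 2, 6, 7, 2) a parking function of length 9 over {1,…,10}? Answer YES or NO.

Sorted: b = (2, 2, 2, 4, 6, 6, 7, 8, 9).
  b_1=2 ≤ 2
  b_2=2 ≤ 3
  b_3=2 ≤ 4
  b_4=4 ≤ 5
  b_5=6 ≤ 6
  b_6=6 ≤ 7
  b_7=7 ≤ 8
  b_8=8 ≤ 9
  b_9=9 ≤ 10
All bounds hold ⇒ YES

YES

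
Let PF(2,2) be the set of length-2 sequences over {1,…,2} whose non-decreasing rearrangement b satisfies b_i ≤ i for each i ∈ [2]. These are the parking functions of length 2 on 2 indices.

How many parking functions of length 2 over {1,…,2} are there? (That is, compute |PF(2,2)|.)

|PF(2,2)| = (2−2+1)·(2+1)^(2−1) = 1 · 3 = 3 (Konheim–Weiss)
Check (1,2) → sorted (1,2): b_i ≤ i ∀i, a PF.

3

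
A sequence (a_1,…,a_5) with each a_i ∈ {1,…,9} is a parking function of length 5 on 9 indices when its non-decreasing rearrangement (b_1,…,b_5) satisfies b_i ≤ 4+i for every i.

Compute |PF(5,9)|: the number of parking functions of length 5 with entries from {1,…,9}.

50000

#PF = (9−5+1)·(9+1)^(5−1) = 5 · 10000 = 50000 (Pollak)
One tuple (6,2,9,2,4) → sorted (2,2,4,6,9): b_i ≤ 4+i ∀i, a PF.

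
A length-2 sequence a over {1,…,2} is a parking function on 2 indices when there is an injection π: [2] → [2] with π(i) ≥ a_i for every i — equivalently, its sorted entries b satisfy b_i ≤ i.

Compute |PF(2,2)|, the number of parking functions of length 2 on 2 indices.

3

|PF| = (3−2)·3^(2−1) = 1 · 3 = 3 (Pollak)
Example (2,1) → sorted (1,2): b_i ≤ i ∀i, a PF.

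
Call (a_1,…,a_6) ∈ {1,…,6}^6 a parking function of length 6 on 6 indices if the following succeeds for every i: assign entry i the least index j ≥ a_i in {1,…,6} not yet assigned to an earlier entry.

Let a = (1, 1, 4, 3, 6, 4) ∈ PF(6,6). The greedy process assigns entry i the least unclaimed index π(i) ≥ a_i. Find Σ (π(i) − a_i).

Σπ(i) = 1+…+6 = 21; Σa = 1+1+4+3+6+4 = 19; disp = 21−19 = 2.

2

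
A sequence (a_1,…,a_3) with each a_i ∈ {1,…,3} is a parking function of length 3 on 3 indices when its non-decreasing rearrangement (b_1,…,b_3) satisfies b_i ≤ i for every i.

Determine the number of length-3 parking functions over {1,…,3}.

16

#PF = (4−3)·4^(3−1) = 1×16 = 16 (Pollak)
Example (3,1,1) → sorted (1,1,3): b_i ≤ i ∀i, a PF.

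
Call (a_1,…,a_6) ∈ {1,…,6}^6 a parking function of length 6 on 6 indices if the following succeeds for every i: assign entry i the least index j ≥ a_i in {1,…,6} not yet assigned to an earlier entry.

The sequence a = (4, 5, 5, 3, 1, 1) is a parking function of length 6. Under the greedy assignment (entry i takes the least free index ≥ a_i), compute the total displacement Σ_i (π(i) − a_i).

Σπ(i) = 1+…+6 = 21; Σa = 4+5+5+3+1+1 = 19; disp = 21−19 = 2.

2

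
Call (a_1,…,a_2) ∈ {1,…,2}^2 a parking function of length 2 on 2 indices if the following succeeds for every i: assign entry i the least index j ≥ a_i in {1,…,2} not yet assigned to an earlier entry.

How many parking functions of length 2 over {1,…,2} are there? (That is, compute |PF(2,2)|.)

3

|PF| = (2+1−2)·(2+1)^{2−1} = 1·3 = 3 [KW]
Check (1,1) → sorted (1,1): b_i ≤ i ∀i, a PF.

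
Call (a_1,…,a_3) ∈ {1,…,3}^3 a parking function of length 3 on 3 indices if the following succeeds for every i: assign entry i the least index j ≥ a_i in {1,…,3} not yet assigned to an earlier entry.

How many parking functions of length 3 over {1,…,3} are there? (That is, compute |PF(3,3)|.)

16

#PF = 1·4^2 = 1 · 16 = 16 (Pollak)
E.g. (1,2,1) → sorted (1,1,2): b_i ≤ i ∀i, a PF.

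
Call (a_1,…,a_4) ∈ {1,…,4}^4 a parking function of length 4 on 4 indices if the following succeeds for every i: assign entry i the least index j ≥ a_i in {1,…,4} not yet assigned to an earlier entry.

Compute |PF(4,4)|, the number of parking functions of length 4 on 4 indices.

|PF| = (4+1−4)·(4+1)^{4−1} = 1·125 = 125 [KW]
E.g. (1,3,4,2) → sorted (1,2,3,4): b_i ≤ i ∀i, a PF.

125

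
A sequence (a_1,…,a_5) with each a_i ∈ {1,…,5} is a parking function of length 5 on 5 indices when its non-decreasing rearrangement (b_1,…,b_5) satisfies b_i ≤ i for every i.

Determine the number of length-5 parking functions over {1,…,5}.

#PF = (5−5+1)·(5+1)^(5−1) = 1·1296 = 1296 (Pollak)
Example (3,1,2,3,4) → sorted (1,2,3,3,4): b_i ≤ i ∀i, a PF.

1296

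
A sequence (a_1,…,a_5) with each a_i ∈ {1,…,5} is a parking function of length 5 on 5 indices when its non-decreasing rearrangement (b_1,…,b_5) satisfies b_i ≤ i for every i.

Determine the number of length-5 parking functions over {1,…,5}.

1296

Count = 1·6^4 = 1×1296 = 1296 (Konheim–Weiss)
E.g. (2,5,1,1,2) → sorted (1,1,2,2,5): b_i ≤ i ∀i, a PF.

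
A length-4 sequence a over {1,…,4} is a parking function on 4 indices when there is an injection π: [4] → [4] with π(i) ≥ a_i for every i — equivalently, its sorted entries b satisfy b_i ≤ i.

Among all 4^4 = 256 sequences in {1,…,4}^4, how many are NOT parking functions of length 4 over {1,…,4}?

|PF| = 1·5^3 = 1×125 = 125 (Konheim–Weiss)
One tuple (3,2,2,3) → sorted (2,2,3,3): b_1=2>1, not a PF.
4^4 − 125 = 256 − 125 = 131

131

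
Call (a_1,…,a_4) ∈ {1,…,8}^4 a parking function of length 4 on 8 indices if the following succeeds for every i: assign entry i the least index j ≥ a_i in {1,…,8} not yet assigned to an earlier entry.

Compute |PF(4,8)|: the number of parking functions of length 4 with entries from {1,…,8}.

3645

|PF(4,8)| = (9−4)·9^(4−1) = 5·729 = 3645 (Konheim–Weiss)
Example (1,2,7,4) → sorted (1,2,4,7): b_i ≤ 4+i ∀i, a PF.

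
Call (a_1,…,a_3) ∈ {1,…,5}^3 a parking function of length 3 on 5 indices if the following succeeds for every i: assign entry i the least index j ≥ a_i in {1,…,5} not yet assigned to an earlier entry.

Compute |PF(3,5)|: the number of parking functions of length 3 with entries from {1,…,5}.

108

|PF(3,5)| = (5+1−3)·(5+1)^{3−1} = 3·36 = 108 (Pollak)
One tuple (3,1,4) → sorted (1,3,4): b_i ≤ 2+i ∀i, a PF.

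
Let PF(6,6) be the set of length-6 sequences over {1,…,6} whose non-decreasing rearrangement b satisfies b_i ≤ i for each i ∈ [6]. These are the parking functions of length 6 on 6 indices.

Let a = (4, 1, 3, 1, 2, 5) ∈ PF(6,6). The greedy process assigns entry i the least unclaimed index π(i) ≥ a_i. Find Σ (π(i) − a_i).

Σπ(i) = 1+…+6 = 21; Σa = 4+1+3+1+2+5 = 16; disp = 21−16 = 5.

5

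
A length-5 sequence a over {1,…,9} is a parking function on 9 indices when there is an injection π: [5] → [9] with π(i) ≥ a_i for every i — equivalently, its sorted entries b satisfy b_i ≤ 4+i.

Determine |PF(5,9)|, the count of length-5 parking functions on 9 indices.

#PF = (9−5+1)·(9+1)^(5−1) = 5 · 10000 = 50000 [KW]
Check (7,4,3,8,2) → sorted (2,3,4,7,8): b_i ≤ 4+i ∀i, a PF.

50000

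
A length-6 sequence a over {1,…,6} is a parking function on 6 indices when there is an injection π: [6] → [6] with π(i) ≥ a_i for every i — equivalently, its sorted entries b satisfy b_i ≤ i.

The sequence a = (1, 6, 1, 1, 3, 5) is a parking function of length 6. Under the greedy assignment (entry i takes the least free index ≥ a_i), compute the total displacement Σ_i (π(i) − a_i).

Σπ = 21 ({1..6} each once); Σa = 1+6+1+1+3+5 = 17; disp = 21−17 = 4.

4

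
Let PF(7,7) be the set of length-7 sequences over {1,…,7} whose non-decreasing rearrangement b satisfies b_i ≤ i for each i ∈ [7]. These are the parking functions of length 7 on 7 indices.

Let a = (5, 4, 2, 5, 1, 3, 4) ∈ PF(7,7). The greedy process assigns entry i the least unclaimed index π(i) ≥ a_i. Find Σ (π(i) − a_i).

4

Σπ = 7·8/2 = 28 (π permutes [7]); Σa = 5+4+2+5+1+3+4 = 24; disp = 28−24 = 4.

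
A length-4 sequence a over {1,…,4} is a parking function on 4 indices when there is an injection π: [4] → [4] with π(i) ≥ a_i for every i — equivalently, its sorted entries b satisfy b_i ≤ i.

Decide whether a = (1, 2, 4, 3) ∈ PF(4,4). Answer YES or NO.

YES

Rearranged: b = (1, 2, 3, 4).
  b_1=1 ≤ 1
  b_2=2 ≤ 2
  b_3=3 ≤ 3
  b_4=4 ≤ 4
All bounds hold ⇒ YES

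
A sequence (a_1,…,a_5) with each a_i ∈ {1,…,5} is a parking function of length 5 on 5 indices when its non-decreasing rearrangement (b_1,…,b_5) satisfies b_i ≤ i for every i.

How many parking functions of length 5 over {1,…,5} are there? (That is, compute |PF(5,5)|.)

|PF(5,5)| = (6−5)·6^(5−1) = 1×1296 = 1296 [KW]
Example (5,1,1,3,1) → sorted (1,1,1,3,5): b_i ≤ i ∀i, a PF.

1296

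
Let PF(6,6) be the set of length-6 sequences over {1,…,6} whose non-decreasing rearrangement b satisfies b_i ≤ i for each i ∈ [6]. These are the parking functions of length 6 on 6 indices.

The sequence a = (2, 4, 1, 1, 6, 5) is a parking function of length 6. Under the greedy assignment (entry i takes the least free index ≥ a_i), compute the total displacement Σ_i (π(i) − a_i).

Σπ = 6·7/2 = 21 (π permutes [6]); Σa = 2+4+1+1+6+5 = 19; disp = 21−19 = 2.

2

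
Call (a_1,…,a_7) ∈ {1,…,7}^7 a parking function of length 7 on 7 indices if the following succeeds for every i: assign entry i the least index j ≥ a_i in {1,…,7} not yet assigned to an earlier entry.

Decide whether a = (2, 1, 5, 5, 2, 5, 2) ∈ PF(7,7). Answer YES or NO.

YES

Rearranged: b = (1, 2, 2, 2, 5, 5, 5).
  b_1=1 ≤ 1
  b_2=2 ≤ 2
  b_3=2 ≤ 3
  b_4=2 ≤ 4
  b_5=5 ≤ 5
  b_6=5 ≤ 6
  b_7=5 ≤ 7
All bounds hold ⇒ YES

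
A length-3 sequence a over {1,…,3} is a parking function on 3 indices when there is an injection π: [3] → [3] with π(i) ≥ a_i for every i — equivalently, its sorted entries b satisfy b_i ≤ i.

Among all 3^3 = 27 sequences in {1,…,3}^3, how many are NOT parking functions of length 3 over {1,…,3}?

#PF = (3−3+1)·(3+1)^(3−1) = 1×16 = 16 [KW]
E.g. (2,3,2) → sorted (2,2,3): b_1=2>1, not a PF.
Total 27; non-PF = 27−16 = 11

11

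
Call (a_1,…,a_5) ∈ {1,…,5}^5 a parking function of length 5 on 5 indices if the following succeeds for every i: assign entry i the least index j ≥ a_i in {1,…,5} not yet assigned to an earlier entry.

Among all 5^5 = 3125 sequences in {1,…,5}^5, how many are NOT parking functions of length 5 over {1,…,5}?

1829

Count = 1·6^4 = 1 · 1296 = 1296 [KW]
One tuple (5,4,5,5,5) → sorted (4,5,5,5,5): b_1=4>1, not a PF.
So 3125 − 1296 = 1829 fail.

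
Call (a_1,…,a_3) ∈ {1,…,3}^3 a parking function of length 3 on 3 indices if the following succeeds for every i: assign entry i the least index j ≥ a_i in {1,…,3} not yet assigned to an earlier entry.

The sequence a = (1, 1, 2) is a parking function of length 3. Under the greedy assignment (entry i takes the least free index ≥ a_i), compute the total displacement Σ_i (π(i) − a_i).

Σπ = 3·4/2 = 6 (π permutes [3]); Σa = 1+1+2 = 4; disp = 6−4 = 2.

2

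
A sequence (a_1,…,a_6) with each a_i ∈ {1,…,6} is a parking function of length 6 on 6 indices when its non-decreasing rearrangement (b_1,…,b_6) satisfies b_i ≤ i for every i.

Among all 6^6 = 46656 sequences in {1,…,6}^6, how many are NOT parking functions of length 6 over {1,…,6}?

29849

|PF| = (6−6+1)·(6+1)^(6−1) = 1·16807 = 16807 (Pollak)
One tuple (5,4,6,6,1,6) → sorted (1,4,5,6,6,6): b_2=4>2, not a PF.
Total 46656; non-PF = 46656−16807 = 29849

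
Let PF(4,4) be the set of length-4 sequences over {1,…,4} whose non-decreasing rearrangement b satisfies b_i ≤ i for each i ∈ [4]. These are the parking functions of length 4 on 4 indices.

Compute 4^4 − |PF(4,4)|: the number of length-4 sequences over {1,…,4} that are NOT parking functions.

Count = (4−4+1)·(4+1)^(4−1) = 1×125 = 125 (Konheim–Weiss)
Example (4,4,4,2) → sorted (2,4,4,4): b_1=2>1, not a PF.
4^4 − 125 = 256 − 125 = 131

131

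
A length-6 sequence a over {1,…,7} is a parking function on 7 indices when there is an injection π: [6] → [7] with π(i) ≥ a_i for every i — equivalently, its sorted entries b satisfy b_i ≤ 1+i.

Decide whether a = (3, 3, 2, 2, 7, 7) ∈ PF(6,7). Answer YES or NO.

Sorted: b = (2, 2, 3, 3, 7, 7).
  b_1=2 ≤ 2
  b_2=2 ≤ 3
  b_3=3 ≤ 4
  b_4=3 ≤ 5
  b_5=7 > 6
  fails at i=5 ⇒ NO

NO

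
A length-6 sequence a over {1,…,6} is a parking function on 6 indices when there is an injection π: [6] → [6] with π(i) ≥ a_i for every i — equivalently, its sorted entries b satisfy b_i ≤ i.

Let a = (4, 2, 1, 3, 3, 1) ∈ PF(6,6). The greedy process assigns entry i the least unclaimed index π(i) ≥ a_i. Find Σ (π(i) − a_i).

7

Σπ = 6·7/2 = 21 (π permutes [6]); Σa = 4+2+1+3+3+1 = 14; disp = 21−14 = 7.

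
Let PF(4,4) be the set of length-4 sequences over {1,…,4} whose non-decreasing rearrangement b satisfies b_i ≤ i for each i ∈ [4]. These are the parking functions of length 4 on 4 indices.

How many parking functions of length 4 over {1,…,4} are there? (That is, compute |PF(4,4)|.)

Count = (4+1−4)·(4+1)^{4−1} = 1·125 = 125 (Pollak)
One tuple (2,2,1,2) → sorted (1,2,2,2): b_i ≤ i ∀i, a PF.

125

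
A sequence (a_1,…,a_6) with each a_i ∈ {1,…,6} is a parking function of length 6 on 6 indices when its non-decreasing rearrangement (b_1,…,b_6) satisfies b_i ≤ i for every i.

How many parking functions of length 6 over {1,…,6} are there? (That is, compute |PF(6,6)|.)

Count = (7−6)·7^(6−1) = 1×16807 = 16807 (Pollak)
Check (4,3,1,1,4,3) → sorted (1,1,3,3,4,4): b_i ≤ i ∀i, a PF.

16807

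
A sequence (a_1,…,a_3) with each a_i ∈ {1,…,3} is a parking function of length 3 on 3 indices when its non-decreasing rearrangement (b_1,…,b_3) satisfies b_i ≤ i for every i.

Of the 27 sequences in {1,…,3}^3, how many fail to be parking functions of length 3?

Count = (4−3)·4^(3−1) = 1·16 = 16
One tuple (2,3,3) → sorted (2,3,3): b_1=2>1, not a PF.
Total 27; non-PF = 27−16 = 11

11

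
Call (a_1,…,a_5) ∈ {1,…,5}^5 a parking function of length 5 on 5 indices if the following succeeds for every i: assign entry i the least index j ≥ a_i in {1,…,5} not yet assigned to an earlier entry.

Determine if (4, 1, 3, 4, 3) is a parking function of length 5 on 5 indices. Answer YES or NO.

Order a: b = (1, 3, 3, 4, 4).
  b_1=1 ≤ 1
  b_2=3 > 2
  fails at i=2 ⇒ NO

NO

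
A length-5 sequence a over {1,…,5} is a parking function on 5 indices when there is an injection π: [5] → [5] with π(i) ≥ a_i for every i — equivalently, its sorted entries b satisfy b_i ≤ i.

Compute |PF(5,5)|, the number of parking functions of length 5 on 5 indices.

1296

#PF = 1·6^4 = 1·1296 = 1296 (Konheim–Weiss)
One tuple (1,3,2,1,1) → sorted (1,1,1,2,3): b_i ≤ i ∀i, a PF.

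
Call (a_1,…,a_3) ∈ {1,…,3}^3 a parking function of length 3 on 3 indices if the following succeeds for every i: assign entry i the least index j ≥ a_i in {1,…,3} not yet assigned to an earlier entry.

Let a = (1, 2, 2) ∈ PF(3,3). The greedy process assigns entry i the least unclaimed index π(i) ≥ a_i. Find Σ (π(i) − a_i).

Σπ(i) = 1+…+3 = 6; Σa = 1+2+2 = 5; disp = 6−5 = 1.

1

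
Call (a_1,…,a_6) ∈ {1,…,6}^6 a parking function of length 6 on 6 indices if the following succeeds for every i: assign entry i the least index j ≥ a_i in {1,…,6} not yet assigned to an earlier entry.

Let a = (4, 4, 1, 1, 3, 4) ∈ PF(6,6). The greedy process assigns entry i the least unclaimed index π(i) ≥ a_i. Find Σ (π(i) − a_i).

4

Σπ = 21 ({1..6} each once); Σa = 4+4+1+1+3+4 = 17; disp = 21−17 = 4.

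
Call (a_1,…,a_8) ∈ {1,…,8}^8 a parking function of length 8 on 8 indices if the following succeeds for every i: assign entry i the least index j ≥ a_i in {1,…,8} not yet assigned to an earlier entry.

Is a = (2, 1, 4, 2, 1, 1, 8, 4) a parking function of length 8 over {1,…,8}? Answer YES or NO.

YES

Order a: b = (1, 1, 1, 2, 2, 4, 4, 8).
  b_1=1 ≤ 1
  b_2=1 ≤ 2
  b_3=1 ≤ 3
  b_4=2 ≤ 4
  b_5=2 ≤ 5
  b_6=4 ≤ 6
  b_7=4 ≤ 7
  b_8=8 ≤ 8
All bounds hold ⇒ YES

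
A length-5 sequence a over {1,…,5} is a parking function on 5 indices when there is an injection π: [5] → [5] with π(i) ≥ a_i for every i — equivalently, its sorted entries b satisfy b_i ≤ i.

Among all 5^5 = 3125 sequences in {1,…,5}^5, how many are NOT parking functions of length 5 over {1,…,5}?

#PF = (6−5)·6^(5−1) = 1×1296 = 1296
One tuple (2,4,5,4,4) → sorted (2,4,4,4,5): b_1=2>1, not a PF.
5^5 − 1296 = 3125 − 1296 = 1829

1829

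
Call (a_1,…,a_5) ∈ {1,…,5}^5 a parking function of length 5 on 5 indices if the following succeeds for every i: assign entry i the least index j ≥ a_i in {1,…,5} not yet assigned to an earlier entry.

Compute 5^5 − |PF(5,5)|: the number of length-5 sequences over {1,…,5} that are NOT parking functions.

|PF| = (5+1−5)·(5+1)^{5−1} = 1 · 1296 = 1296
Check (2,5,4,5,5) → sorted (2,4,5,5,5): b_1=2>1, not a PF.
Total 3125; non-PF = 3125−1296 = 1829

1829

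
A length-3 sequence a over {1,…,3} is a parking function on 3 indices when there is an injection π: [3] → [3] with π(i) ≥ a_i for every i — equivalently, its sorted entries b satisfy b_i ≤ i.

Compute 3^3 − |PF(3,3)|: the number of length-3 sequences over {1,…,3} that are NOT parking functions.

11

|PF| = (3+1−3)·(3+1)^{3−1} = 1 · 16 = 16 (Pollak)
One tuple (3,1,3) → sorted (1,3,3): b_2=3>2, not a PF.
So 27 − 16 = 11 fail.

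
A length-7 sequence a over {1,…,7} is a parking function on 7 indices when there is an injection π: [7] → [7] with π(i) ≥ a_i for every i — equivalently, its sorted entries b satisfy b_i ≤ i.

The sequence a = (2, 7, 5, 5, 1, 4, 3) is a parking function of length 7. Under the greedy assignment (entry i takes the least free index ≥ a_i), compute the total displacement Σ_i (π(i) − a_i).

1

Σπ(i) = 1+…+7 = 28; Σa = 2+7+5+5+1+4+3 = 27; disp = 28−27 = 1.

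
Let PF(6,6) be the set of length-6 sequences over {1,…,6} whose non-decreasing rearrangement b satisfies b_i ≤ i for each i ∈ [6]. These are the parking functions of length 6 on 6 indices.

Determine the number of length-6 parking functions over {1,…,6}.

|PF| = (7−6)·7^(6−1) = 1×16807 = 16807 (Pollak)
One tuple (2,3,6,2,1,1) → sorted (1,1,2,2,3,6): b_i ≤ i ∀i, a PF.

16807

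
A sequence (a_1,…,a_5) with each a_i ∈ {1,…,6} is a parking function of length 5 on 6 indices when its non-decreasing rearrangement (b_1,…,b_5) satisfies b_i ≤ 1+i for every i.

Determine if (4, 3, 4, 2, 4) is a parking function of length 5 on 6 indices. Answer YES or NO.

YES

Order a: b = (2, 3, 4, 4, 4).
  b_1=2 ≤ 2
  b_2=3 ≤ 3
  b_3=4 ≤ 4
  b_4=4 ≤ 5
  b_5=4 ≤ 6
All bounds hold ⇒ YES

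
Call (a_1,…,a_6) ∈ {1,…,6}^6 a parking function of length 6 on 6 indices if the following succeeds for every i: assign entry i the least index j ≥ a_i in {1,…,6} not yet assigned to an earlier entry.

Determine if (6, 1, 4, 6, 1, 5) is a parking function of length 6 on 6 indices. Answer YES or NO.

Rearranged: b = (1, 1, 4, 5, 6, 6).
  b_1=1 ≤ 1
  b_2=1 ≤ 2
  b_3=4 > 3
  fails at i=3 ⇒ NO

NO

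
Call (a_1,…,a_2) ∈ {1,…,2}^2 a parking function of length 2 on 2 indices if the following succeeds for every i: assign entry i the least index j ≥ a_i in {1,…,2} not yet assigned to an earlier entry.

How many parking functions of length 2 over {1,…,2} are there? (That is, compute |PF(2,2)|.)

3

#PF = (2+1−2)·(2+1)^{2−1} = 1 · 3 = 3 [KW]
One tuple (2,1) → sorted (1,2): b_i ≤ i ∀i, a PF.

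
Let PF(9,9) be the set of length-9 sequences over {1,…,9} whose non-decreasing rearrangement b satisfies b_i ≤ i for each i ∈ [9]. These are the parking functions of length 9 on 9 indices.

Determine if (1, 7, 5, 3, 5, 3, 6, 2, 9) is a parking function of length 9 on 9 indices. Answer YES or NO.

YES

Rearranged: b = (1, 2, 3, 3, 5, 5, 6, 7, 9).
  b_1=1 ≤ 1
  b_2=2 ≤ 2
  b_3=3 ≤ 3
  b_4=3 ≤ 4
  b_5=5 ≤ 5
  b_6=5 ≤ 6
  b_7=6 ≤ 7
  b_8=7 ≤ 8
  b_9=9 ≤ 9
All bounds hold ⇒ YES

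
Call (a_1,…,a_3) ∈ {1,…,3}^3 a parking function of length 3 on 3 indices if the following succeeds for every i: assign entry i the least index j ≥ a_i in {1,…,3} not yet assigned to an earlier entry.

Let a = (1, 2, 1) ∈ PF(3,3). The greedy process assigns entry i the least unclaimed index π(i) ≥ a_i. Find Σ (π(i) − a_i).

Σπ = 3·4/2 = 6 (π permutes [3]); Σa = 1+2+1 = 4; disp = 6−4 = 2.

2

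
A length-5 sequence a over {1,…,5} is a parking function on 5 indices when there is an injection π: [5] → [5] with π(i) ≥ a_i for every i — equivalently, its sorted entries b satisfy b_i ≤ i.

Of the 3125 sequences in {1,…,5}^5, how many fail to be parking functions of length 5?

|PF| = (6−5)·6^(5−1) = 1 · 1296 = 1296 (Pollak)
E.g. (4,5,3,3,2) → sorted (2,3,3,4,5): b_1=2>1, not a PF.
Total 3125; non-PF = 3125−1296 = 1829

1829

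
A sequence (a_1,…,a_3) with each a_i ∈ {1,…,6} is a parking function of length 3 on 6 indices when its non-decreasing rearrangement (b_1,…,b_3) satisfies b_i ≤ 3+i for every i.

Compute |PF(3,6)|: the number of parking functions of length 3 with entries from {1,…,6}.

|PF| = (6+1−3)·(6+1)^{3−1} = 4 · 49 = 196 [KW]
E.g. (3,2,2) → sorted (2,2,3): b_i ≤ 3+i ∀i, a PF.

196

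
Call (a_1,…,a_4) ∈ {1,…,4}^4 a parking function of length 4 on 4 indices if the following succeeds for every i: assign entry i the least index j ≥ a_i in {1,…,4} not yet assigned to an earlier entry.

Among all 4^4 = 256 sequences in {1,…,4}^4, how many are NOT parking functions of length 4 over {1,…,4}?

Count = 1·5^3 = 1×125 = 125 [KW]
E.g. (4,4,4,4) → sorted (4,4,4,4): b_1=4>1, not a PF.
4^4 − 125 = 256 − 125 = 131

131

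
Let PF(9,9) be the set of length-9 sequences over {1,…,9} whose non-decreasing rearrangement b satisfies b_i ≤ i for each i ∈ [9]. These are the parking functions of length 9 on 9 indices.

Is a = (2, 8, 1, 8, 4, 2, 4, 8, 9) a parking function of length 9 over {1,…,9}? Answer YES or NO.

NO

Order a: b = (1, 2, 2, 4, 4, 8, 8, 8, 9).
  b_1=1 ≤ 1
  b_2=2 ≤ 2
  b_3=2 ≤ 3
  b_4=4 ≤ 4
  b_5=4 ≤ 5
  b_6=8 > 6
  fails at i=6 ⇒ NO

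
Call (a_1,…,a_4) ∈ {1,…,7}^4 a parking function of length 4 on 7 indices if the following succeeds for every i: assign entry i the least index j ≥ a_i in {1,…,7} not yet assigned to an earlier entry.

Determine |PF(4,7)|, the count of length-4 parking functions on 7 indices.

Count = (8−4)·8^(4−1) = 4 · 512 = 2048 (Pollak)
E.g. (2,7,2,2) → sorted (2,2,2,7): b_i ≤ 3+i ∀i, a PF.

2048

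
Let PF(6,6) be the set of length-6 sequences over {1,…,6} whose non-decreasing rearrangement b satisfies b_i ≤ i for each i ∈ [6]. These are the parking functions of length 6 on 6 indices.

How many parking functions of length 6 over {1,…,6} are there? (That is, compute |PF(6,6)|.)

Count = 1·7^5 = 1·16807 = 16807
Check (6,2,1,5,2,4) → sorted (1,2,2,4,5,6): b_i ≤ i ∀i, a PF.

16807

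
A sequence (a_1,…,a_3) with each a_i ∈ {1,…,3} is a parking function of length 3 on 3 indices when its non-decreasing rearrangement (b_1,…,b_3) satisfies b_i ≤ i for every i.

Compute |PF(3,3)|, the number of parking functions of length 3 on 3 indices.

#PF = 1·4^2 = 1 · 16 = 16 (Konheim–Weiss)
Example (1,3,1) → sorted (1,1,3): b_i ≤ i ∀i, a PF.

16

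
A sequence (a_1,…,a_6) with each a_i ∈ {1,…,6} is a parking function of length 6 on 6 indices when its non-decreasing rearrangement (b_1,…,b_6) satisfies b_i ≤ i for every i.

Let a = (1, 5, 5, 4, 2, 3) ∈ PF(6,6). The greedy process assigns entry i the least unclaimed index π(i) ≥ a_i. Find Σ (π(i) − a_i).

1

Σπ(i) = 1+…+6 = 21; Σa = 1+5+5+4+2+3 = 20; disp = 21−20 = 1.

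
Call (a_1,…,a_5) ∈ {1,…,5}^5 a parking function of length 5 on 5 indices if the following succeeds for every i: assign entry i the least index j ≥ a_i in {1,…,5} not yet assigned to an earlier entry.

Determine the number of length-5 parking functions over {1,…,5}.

1296

Count = (5+1−5)·(5+1)^{5−1} = 1 · 1296 = 1296 [KW]
E.g. (5,2,3,1,3) → sorted (1,2,3,3,5): b_i ≤ i ∀i, a PF.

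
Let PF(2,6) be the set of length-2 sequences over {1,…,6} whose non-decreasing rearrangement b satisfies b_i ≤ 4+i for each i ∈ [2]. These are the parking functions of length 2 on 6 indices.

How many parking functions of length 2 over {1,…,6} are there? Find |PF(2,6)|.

#PF = (6+1−2)·(6+1)^{2−1} = 5 · 7 = 35
One tuple (2,1) → sorted (1,2): b_i ≤ 4+i ∀i, a PF.

35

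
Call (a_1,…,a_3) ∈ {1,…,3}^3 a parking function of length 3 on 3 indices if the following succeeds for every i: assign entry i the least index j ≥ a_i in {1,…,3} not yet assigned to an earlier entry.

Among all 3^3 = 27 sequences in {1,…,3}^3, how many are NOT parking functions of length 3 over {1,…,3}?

|PF| = (3+1−3)·(3+1)^{3−1} = 1×16 = 16 (Pollak)
E.g. (2,2,3) → sorted (2,2,3): b_1=2>1, not a PF.
Total 27; non-PF = 27−16 = 11

11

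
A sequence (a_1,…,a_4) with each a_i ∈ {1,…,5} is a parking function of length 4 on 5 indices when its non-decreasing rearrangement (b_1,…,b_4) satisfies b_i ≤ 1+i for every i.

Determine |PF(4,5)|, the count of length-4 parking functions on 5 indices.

Count = (5+1−4)·(5+1)^{4−1} = 2×216 = 432 (Pollak)
One tuple (3,5,3,2) → sorted (2,3,3,5): b_i ≤ 1+i ∀i, a PF.

432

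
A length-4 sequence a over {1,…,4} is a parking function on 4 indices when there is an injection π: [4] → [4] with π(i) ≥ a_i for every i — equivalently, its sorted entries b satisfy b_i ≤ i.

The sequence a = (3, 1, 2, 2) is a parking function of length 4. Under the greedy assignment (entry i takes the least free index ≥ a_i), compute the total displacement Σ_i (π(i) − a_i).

Σπ = 10 ({1..4} each once); Σa = 3+1+2+2 = 8; disp = 10−8 = 2.

2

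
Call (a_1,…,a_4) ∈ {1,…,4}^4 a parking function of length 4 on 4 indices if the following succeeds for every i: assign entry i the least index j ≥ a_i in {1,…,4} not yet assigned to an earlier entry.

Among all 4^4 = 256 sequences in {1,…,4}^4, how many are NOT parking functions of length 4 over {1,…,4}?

|PF(4,4)| = (4−4+1)·(4+1)^(4−1) = 1×125 = 125 [KW]
One tuple (3,3,3,4) → sorted (3,3,3,4): b_1=3>1, not a PF.
Total 256; non-PF = 256−125 = 131

131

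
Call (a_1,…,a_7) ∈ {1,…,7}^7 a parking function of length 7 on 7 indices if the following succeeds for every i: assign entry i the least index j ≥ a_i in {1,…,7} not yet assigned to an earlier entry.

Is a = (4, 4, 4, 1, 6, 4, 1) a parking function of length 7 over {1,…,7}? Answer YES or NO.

NO

Sorted: b = (1, 1, 4, 4, 4, 4, 6).
  b_1=1 ≤ 1
  b_2=1 ≤ 2
  b_3=4 > 3
  fails at i=3 ⇒ NO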